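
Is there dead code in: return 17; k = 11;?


statement follows a return and is unreachable
Dead: 'k = 11'


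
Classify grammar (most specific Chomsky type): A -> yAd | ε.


Single nonterminal LHS, but y^n d^n is not regular
Classification: Type 2 (Context-Free)


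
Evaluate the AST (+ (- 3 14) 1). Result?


Evaluate inner: (- 3 14) = -11
Evaluate root: (+ -11 1) = -10
Result: -10


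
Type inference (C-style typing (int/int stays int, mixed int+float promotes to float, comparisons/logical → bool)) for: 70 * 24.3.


Operand types: int * float
Rule: mixed int/float promotes to float; int/int stays int
Result type: float


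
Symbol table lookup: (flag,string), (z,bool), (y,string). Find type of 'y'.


Lookup 'y' → type string


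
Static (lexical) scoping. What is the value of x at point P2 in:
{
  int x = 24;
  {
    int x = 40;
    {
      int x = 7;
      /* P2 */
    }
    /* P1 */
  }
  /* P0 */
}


x declared in the same block as P2
x = 7


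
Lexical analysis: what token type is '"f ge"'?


Pattern: double-quoted sequence
Type: STRING_LITERAL


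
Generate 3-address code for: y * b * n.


Break into single-operator statements:
t1 = y * b
t2 = t1 * n


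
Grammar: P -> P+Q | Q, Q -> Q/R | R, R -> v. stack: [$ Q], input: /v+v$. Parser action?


shift '/' to continue Q -> Q/R
Action: shift


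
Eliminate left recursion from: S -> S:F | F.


Left-recursive alternatives: S:F; non-recursive: F
Introduce S': S -> FS', S' -> :FS' | ε


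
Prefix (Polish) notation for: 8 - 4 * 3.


'*' binds tighter: tree is (- 8 (* 4 3))
Prefix: - 8 * 4 3


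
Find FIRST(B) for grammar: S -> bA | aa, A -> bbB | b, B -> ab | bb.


Per alternative of B: FIRST(ab) = {a}; FIRST(bb) = {b}
FIRST(B) = {a, b}


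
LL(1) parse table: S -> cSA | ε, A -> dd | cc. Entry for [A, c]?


For [A, c]: 'c' ∈ FIRST(cc)
Entry: A -> cc


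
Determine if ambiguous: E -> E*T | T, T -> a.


precedence layered via separate nonterminal T: deterministic
Unambiguous


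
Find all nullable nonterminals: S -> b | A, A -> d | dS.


A nonterminal is nullable iff some alternative derives ε (directly, or every symbol in it is nullable)
Nullable: {}


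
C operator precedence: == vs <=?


'<=' is relational (level 7); '==' is equality (level 6)
Higher level binds tighter
'<=' has higher precedence than '=='


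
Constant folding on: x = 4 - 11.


4 - 11 = -7 at compile time
Optimized: x = -7


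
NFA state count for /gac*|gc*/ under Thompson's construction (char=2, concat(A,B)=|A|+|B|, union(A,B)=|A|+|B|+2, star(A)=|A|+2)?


Syntax tree has 5 char leaf(s), 1 union(s), 2 star(s)
chars contribute 5×2 = 10; each union adds +2; each star adds +2
Total: 10 + 2 + 4 = 16 states


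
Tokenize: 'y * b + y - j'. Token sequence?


Scan left to right, longest-match per lexeme
Tokens: ID(y), OP(*), ID(b), OP(+), ID(y), OP(-), ID(j)


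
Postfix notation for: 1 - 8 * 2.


* has higher precedence, evaluate 8*2 first
Postfix: 1 8 2 * -


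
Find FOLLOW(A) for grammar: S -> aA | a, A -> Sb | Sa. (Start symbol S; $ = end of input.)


$ ∈ FOLLOW(S). For each A -> αBβ: add FIRST(β)\{ε} to FOLLOW(B); if β nullable, add FOLLOW(A).
FOLLOW(A) = {$, a, b}


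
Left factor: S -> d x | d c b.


Common prefix: 'd'
Factored: S -> d S', S' -> x | c b


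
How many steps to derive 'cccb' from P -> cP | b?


Derivation: P => cP => ccP => cccP => cccb
Steps: 4


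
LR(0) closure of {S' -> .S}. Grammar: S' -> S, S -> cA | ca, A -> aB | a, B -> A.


Start: S' -> .S
For each item with dot before a nonterminal B, add B -> .γ for every B-production
Closure: [S' -> .S, S -> .cA, S -> .ca]


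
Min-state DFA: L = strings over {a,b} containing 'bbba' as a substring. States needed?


KMP-style automaton: 4 progress states + 1 absorbing accept = 5
Minimal DFA: 5 states


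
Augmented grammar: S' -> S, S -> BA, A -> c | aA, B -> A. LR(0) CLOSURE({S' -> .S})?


Start: S' -> .S
For each item with dot before a nonterminal B, add B -> .γ for every B-production
Closure: [S' -> .S, S -> .BA, B -> .A, A -> .c, A -> .aA]


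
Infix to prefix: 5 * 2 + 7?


left-to-right (same/higher precedence on left): tree is (+ (* 5 2) 7)
Prefix: + * 5 2 7


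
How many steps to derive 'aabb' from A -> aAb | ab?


Derivation: A => aAb => aabb
Steps: 2


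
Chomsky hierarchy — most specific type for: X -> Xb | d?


Left-linear: every RHS is a terminal or one nonterminal followed by a terminal
Classification: Type 3 (Regular)


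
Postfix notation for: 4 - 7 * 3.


* has higher precedence, evaluate 7*3 first
Postfix: 4 7 3 * -


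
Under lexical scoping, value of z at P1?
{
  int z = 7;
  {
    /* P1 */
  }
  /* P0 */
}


P1's block does not declare z; resolves to the enclosing declaration at depth 0
z = 7


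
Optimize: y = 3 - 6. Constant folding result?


3 - 6 = -3 at compile time
Optimized: y = -3


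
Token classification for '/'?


Pattern: operator symbol
Type: OPERATOR


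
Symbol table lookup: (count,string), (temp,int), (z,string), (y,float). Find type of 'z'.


Lookup 'z' → type string


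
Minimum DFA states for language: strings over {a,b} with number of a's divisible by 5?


Track (count of a) mod 5: states 0..4, accept at 0
Minimal DFA: 5 states


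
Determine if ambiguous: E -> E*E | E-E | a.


'a*a-a' has two parse trees (no precedence encoded between * and -)
Ambiguous


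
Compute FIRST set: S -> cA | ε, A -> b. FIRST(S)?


Per alternative of S: FIRST(cA) = {c}; FIRST(ε) = {ε}
FIRST(S) = {c, ε}


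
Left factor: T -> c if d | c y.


Common prefix: 'c'
Factored: T -> c T', T' -> if d | y


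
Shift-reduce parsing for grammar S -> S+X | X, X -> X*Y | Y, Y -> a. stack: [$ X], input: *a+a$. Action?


shift '*' to continue X -> X*Y
Action: shift


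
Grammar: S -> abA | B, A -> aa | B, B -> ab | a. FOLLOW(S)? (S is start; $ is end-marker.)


$ ∈ FOLLOW(S). For each A -> αBβ: add FIRST(β)\{ε} to FOLLOW(B); if β nullable, add FOLLOW(A).
FOLLOW(S) = {$}


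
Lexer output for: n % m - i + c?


Scan left to right, longest-match per lexeme
Tokens: ID(n), OP(%), ID(m), OP(-), ID(i), OP(+), ID(c)


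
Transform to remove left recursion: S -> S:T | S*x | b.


Left-recursive alternatives: S:T, S*x; non-recursive: b
Introduce S': S -> bS', S' -> :TS' | *xS' | ε


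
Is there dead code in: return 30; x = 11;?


statement follows a return and is unreachable
Dead: 'x = 11'


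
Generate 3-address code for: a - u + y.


Break into single-operator statements:
t1 = a - u
t2 = t1 + y


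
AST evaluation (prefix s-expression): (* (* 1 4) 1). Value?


Evaluate inner: (* 1 4) = 4
Evaluate root: (* 4 1) = 4
Result: 4


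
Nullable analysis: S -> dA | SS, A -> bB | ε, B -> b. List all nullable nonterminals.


A nonterminal is nullable iff some alternative derives ε (directly, or every symbol in it is nullable)
Nullable: {A}


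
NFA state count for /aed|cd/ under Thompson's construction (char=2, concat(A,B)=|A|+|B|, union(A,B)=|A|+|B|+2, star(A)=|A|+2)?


Syntax tree has 5 char leaf(s), 1 union(s), 0 star(s)
chars contribute 5×2 = 10; each union adds +2; each star adds +2
Total: 10 + 2 + 0 = 12 states


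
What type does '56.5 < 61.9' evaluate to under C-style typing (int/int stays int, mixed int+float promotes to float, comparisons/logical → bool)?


Operand types: float < float
Rule: comparison yields bool
Result type: bool


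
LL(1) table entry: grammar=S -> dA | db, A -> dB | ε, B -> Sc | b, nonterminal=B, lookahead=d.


For [B, d]: 'd' ∈ FIRST(Sc)
Entry: B -> Sc


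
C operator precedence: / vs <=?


'/' is multiplicative (level 10); '<=' is relational (level 7)
Higher level binds tighter
'/' has higher precedence than '<='


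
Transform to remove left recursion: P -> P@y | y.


Left-recursive alternatives: P@y; non-recursive: y
Introduce P': P -> yP', P' -> @yP' | ε


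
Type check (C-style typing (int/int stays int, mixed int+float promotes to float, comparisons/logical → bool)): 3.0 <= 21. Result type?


Operand types: float <= int
Rule: comparison yields bool
Result type: bool


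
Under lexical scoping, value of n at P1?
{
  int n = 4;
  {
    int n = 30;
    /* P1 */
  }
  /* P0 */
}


n declared in the same block as P1
n = 30


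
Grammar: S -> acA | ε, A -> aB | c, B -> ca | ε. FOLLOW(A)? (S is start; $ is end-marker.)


$ ∈ FOLLOW(S). For each A -> αBβ: add FIRST(β)\{ε} to FOLLOW(B); if β nullable, add FOLLOW(A).
FOLLOW(A) = {$}


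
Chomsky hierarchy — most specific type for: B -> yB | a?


Right-linear: every RHS is a terminal or a terminal followed by one nonterminal
Classification: Type 3 (Regular)


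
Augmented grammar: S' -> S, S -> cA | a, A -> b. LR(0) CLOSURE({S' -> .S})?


Start: S' -> .S
For each item with dot before a nonterminal B, add B -> .γ for every B-production
Closure: [S' -> .S, S -> .cA, S -> .a]


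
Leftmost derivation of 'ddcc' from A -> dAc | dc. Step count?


Derivation: A => dAc => ddcc
Steps: 2


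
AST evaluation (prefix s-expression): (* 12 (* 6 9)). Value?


Evaluate inner: (* 6 9) = 54
Evaluate root: (* 12 54) = 648
Result: 648


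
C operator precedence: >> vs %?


'%' is multiplicative (level 10); '>>' is shift (level 8)
Higher level binds tighter
'%' has higher precedence than '>>'


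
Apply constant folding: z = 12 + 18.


12 + 18 = 30 at compile time
Optimized: z = 30


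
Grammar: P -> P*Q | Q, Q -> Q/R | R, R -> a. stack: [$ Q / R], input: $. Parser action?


handle 'Q/R' on top
Action: reduce (Q -> Q/R)


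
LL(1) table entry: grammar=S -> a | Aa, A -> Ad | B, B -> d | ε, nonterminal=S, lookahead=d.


For [S, d]: 'd' ∈ FIRST(Aa)
Entry: S -> Aa


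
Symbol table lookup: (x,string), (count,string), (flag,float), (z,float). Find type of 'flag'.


Lookup 'flag' → type float


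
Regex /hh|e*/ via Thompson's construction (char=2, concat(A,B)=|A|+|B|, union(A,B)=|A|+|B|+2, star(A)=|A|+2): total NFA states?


Syntax tree has 3 char leaf(s), 1 union(s), 1 star(s)
chars contribute 3×2 = 6; each union adds +2; each star adds +2
Total: 6 + 2 + 2 = 10 states


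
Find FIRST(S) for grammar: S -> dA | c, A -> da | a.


Per alternative of S: FIRST(dA) = {d}; FIRST(c) = {c}
FIRST(S) = {c, d}


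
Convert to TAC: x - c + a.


Break into single-operator statements:
t1 = x - c
t2 = t1 + a


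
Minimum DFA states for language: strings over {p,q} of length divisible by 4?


Track length mod 4: states 0..3, accept at 0
Minimal DFA: 4 states


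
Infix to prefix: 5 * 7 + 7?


left-to-right (same/higher precedence on left): tree is (+ (* 5 7) 7)
Prefix: + * 5 7 7


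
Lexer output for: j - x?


Scan left to right, longest-match per lexeme
Tokens: ID(j), OP(-), ID(x)


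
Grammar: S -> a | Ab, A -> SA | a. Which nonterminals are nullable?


A nonterminal is nullable iff some alternative derives ε (directly, or every symbol in it is nullable)
Nullable: {}


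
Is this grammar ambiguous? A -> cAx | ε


balanced c^n…x^n: each string has a unique parse
Unambiguous


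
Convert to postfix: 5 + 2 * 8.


* has higher precedence, evaluate 2*8 first
Postfix: 5 2 8 * +


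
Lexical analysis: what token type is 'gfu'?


Pattern: letter/underscore followed by alphanumerics, not a keyword
Type: IDENTIFIER


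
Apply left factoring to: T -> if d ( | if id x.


Common prefix: 'if'
Factored: T -> if T', T' -> d ( | id x


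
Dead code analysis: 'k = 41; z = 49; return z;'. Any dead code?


k is assigned but never read
Dead: 'k = 41'


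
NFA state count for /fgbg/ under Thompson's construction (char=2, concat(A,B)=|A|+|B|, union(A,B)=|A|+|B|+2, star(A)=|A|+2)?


Syntax tree has 4 char leaf(s), 0 union(s), 0 star(s)
chars contribute 4×2 = 8; each union adds +2; each star adds +2
Total: 8 + 0 + 0 = 8 states


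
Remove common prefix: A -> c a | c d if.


Common prefix: 'c'
Factored: A -> c A', A' -> a | d if


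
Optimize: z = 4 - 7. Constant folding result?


4 - 7 = -3 at compile time
Optimized: z = -3


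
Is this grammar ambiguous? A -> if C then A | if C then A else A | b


dangling else: 'if C then if C then b else b' parses two ways
Ambiguous


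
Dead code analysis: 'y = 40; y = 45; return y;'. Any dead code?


first assignment to y is overwritten before any read
Dead: 'y = 40'


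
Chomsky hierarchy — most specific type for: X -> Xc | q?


Left-linear: every RHS is a terminal or one nonterminal followed by a terminal
Classification: Type 3 (Regular)


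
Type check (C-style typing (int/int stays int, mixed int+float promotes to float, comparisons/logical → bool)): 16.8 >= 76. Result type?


Operand types: float >= int
Rule: comparison yields bool
Result type: bool


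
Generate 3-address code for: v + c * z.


Break into single-operator statements:
t1 = c * z
t2 = v + t1


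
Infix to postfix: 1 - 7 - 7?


Left to right (same or higher precedence on left)
Postfix: 1 7 - 7 -


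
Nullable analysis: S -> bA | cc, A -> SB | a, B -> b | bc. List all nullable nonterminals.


A nonterminal is nullable iff some alternative derives ε (directly, or every symbol in it is nullable)
Nullable: {}


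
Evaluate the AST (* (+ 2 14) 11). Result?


Evaluate inner: (+ 2 14) = 16
Evaluate root: (* 16 11) = 176
Result: 176


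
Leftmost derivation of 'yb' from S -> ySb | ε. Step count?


Derivation: S => ySb => yb
Steps: 2


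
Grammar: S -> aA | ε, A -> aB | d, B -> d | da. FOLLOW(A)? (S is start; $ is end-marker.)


$ ∈ FOLLOW(S). For each A -> αBβ: add FIRST(β)\{ε} to FOLLOW(B); if β nullable, add FOLLOW(A).
FOLLOW(A) = {$}


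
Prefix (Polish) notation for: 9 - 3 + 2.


left-to-right (same/higher precedence on left): tree is (+ (- 9 3) 2)
Prefix: + - 9 3 2


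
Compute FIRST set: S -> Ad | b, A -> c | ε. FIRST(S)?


Per alternative of S: FIRST(Ad) = {c, d}; FIRST(b) = {b}
FIRST(S) = {b, c, d}


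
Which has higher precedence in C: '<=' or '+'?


'+' is additive (level 9); '<=' is relational (level 7)
Higher level binds tighter
'+' has higher precedence than '<='


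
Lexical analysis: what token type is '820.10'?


Pattern: digits with a decimal point
Type: FLOAT_LITERAL


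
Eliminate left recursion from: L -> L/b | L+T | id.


Left-recursive alternatives: L/b, L+T; non-recursive: id
Introduce L': L -> idL', L' -> /bL' | +TL' | ε


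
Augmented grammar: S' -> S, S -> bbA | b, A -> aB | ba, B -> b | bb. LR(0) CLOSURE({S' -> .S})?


Start: S' -> .S
For each item with dot before a nonterminal B, add B -> .γ for every B-production
Closure: [S' -> .S, S -> .bbA, S -> .b]


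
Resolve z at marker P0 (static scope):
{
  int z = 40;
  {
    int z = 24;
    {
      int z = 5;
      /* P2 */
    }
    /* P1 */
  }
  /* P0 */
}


z declared in the same block as P0
z = 40


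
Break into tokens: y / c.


Scan left to right, longest-match per lexeme
Tokens: ID(y), OP(/), ID(c)


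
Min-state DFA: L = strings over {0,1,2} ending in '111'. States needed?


Track the longest suffix of input matching a prefix of '111': 4 classes (prefixes of length 0..3)
Minimal DFA: 4 states


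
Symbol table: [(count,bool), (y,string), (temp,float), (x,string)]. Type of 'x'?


Lookup 'x' → type string


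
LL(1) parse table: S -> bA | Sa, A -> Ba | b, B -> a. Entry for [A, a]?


For [A, a]: 'a' ∈ FIRST(Ba)
Entry: A -> Ba


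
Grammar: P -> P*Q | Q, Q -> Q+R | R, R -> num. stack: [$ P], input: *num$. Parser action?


shift '*' to continue P -> P*Q
Action: shift


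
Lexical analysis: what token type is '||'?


Pattern: operator symbol
Type: OPERATOR


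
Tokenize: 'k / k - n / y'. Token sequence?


Scan left to right, longest-match per lexeme
Tokens: ID(k), OP(/), ID(k), OP(-), ID(n), OP(/), ID(y)


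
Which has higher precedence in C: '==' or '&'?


'==' is equality (level 6); '&' is bitwise AND (level 5)
Higher level binds tighter
'==' has higher precedence than '&'


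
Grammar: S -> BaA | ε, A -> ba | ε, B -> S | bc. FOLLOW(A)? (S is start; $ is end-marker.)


$ ∈ FOLLOW(S). For each A -> αBβ: add FIRST(β)\{ε} to FOLLOW(B); if β nullable, add FOLLOW(A).
FOLLOW(A) = {$, a}


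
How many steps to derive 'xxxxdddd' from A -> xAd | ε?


Derivation: A => xAd => xxAdd => xxxAddd => xxxxAdddd => xxxxdddd
Steps: 5


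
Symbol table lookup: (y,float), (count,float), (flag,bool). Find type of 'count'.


Lookup 'count' → type float


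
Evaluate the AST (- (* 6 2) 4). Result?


Evaluate inner: (* 6 2) = 12
Evaluate root: (- 12 4) = 8
Result: 8


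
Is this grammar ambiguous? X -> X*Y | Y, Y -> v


precedence layered via separate nonterminal Y: deterministic
Unambiguous


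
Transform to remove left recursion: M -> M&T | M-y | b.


Left-recursive alternatives: M&T, M-y; non-recursive: b
Introduce M': M -> bM', M' -> &TM' | -yM' | ε


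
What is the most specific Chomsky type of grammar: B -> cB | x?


Right-linear: every RHS is a terminal or a terminal followed by one nonterminal
Classification: Type 3 (Regular)


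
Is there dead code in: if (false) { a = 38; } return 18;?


condition is constant false, so the whole block is unreachable
Dead: 'if (false) { a = 38; }'


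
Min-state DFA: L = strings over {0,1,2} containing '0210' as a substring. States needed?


KMP-style automaton: 4 progress states + 1 absorbing accept = 5
Minimal DFA: 5 states


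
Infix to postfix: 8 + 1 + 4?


Left to right (same or higher precedence on left)
Postfix: 8 1 + 4 +


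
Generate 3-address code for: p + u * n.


Break into single-operator statements:
t1 = u * n
t2 = p + t1


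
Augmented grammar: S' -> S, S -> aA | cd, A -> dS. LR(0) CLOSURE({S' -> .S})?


Start: S' -> .S
For each item with dot before a nonterminal B, add B -> .γ for every B-production
Closure: [S' -> .S, S -> .aA, S -> .cd]


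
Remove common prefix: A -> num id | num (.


Common prefix: 'num'
Factored: A -> num A', A' -> id | (


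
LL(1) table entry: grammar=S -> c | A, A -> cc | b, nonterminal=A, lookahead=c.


For [A, c]: 'c' ∈ FIRST(cc)
Entry: A -> cc


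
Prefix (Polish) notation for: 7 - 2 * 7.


'*' binds tighter: tree is (- 7 (* 2 7))
Prefix: - 7 * 2 7


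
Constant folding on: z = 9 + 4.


9 + 4 = 13 at compile time
Optimized: z = 13


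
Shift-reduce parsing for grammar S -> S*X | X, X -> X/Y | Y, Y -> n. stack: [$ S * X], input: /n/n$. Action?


'/' can extend X; shift to build X -> X/Y
Action: shift


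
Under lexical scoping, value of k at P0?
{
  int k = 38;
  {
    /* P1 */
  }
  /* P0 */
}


k declared in the same block as P0
k = 38


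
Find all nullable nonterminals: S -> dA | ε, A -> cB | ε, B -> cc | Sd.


A nonterminal is nullable iff some alternative derives ε (directly, or every symbol in it is nullable)
Nullable: {A, S}


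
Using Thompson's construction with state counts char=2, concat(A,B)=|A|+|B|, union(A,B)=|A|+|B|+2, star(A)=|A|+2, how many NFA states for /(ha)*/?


Syntax tree has 2 char leaf(s), 0 union(s), 1 star(s)
chars contribute 2×2 = 4; each union adds +2; each star adds +2
Total: 4 + 0 + 2 = 6 states


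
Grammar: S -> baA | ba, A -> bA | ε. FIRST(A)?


Per alternative of A: FIRST(bA) = {b}; FIRST(ε) = {ε}
FIRST(A) = {b, ε}


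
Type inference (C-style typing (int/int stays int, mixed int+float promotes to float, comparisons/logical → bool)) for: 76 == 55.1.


Operand types: int == float
Rule: comparison yields bool
Result type: bool


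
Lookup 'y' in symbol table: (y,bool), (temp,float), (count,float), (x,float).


Lookup 'y' → type bool


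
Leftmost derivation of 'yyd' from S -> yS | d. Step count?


Derivation: S => yS => yyS => yyd
Steps: 3


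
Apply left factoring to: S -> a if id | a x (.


Common prefix: 'a'
Factored: S -> a S', S' -> if id | x (


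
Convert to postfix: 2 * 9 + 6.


Left to right (same or higher precedence on left)
Postfix: 2 9 * 6 +


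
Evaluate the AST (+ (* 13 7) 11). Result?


Evaluate inner: (* 13 7) = 91
Evaluate root: (+ 91 11) = 102
Result: 102


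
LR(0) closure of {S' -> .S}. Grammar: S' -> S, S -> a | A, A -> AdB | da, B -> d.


Start: S' -> .S
For each item with dot before a nonterminal B, add B -> .γ for every B-production
Closure: [S' -> .S, S -> .a, S -> .A, A -> .AdB, A -> .da]


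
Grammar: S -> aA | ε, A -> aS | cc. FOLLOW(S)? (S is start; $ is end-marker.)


$ ∈ FOLLOW(S). For each A -> αBβ: add FIRST(β)\{ε} to FOLLOW(B); if β nullable, add FOLLOW(A).
FOLLOW(S) = {$}


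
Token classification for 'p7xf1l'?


Pattern: letter/underscore followed by alphanumerics, not a keyword
Type: IDENTIFIER


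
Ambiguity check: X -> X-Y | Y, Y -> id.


precedence layered via separate nonterminal Y: deterministic
Unambiguous


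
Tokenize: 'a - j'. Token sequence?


Scan left to right, longest-match per lexeme
Tokens: ID(a), OP(-), ID(j)


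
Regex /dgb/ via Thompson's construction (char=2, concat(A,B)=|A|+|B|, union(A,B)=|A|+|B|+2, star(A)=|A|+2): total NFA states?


Syntax tree has 3 char leaf(s), 0 union(s), 0 star(s)
chars contribute 3×2 = 6; each union adds +2; each star adds +2
Total: 6 + 0 + 0 = 6 states


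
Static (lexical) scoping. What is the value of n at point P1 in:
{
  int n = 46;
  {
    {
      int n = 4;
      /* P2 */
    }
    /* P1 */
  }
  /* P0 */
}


P1's block does not declare n; resolves to the enclosing declaration at depth 0
n = 46


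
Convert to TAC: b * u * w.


Break into single-operator statements:
t1 = b * u
t2 = t1 * w


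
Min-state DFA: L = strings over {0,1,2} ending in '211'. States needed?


Track the longest suffix of input matching a prefix of '211': 4 classes (prefixes of length 0..3)
Minimal DFA: 4 states


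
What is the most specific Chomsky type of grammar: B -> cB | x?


Right-linear: every RHS is a terminal or a terminal followed by one nonterminal
Classification: Type 3 (Regular)


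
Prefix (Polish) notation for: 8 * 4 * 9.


left-to-right (same/higher precedence on left): tree is (* (* 8 4) 9)
Prefix: * * 8 4 9


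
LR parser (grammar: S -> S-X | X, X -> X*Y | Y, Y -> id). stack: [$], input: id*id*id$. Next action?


no handle on stack; shift 'id'
Action: shift


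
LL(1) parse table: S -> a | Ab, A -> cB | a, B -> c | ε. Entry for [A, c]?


For [A, c]: 'c' ∈ FIRST(cB)
Entry: A -> cB


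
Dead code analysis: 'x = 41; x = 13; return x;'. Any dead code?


first assignment to x is overwritten before any read
Dead: 'x = 41'


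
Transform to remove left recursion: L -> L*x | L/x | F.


Left-recursive alternatives: L*x, L/x; non-recursive: F
Introduce L': L -> FL', L' -> *xL' | /xL' | ε


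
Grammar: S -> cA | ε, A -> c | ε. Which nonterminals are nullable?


A nonterminal is nullable iff some alternative derives ε (directly, or every symbol in it is nullable)
Nullable: {A, S}


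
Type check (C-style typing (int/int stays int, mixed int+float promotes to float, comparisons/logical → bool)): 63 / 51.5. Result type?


Operand types: int / float
Rule: mixed int/float promotes to float; int/int stays int
Result type: float


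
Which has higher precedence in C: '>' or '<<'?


'<<' is shift (level 8); '>' is relational (level 7)
Higher level binds tighter
'<<' has higher precedence than '>'


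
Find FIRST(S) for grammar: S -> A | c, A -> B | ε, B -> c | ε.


Per alternative of S: FIRST(A) = {c, ε}; FIRST(c) = {c}
FIRST(S) = {c, ε}


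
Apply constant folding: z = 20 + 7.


20 + 7 = 27 at compile time
Optimized: z = 27


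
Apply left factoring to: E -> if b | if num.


Common prefix: 'if'
Factored: E -> if E', E' -> b | num


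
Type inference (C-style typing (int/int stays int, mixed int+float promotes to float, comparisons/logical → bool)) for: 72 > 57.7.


Operand types: int > float
Rule: comparison yields bool
Result type: bool


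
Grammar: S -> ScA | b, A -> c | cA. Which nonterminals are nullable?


A nonterminal is nullable iff some alternative derives ε (directly, or every symbol in it is nullable)
Nullable: {}


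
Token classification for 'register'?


Pattern: reserved word
Type: KEYWORD


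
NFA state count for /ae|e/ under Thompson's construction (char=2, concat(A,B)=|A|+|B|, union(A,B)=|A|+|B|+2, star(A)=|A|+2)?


Syntax tree has 3 char leaf(s), 1 union(s), 0 star(s)
chars contribute 3×2 = 6; each union adds +2; each star adds +2
Total: 6 + 2 + 0 = 8 states


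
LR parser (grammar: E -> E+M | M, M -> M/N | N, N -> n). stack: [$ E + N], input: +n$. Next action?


'N' (not preceded by M/) is the handle for M -> N
Action: reduce (M -> N)


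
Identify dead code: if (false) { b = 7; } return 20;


condition is constant false, so the whole block is unreachable
Dead: 'if (false) { b = 7; }'


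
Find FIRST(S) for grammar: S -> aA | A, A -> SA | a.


Per alternative of S: FIRST(aA) = {a}; FIRST(A) = {a}
FIRST(S) = {a}


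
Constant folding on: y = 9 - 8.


9 - 8 = 1 at compile time
Optimized: y = 1


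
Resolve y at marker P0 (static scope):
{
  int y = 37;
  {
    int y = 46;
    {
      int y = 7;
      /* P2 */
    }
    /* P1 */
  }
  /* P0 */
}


y declared in the same block as P0
y = 37


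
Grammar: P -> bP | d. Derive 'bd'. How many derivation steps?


Derivation: P => bP => bd
Steps: 2


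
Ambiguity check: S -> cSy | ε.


balanced c^n…y^n: each string has a unique parse
Unambiguous


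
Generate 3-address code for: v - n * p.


Break into single-operator statements:
t1 = n * p
t2 = v - t1


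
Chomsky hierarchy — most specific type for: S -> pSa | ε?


Single nonterminal LHS, but p^n a^n is not regular
Classification: Type 2 (Context-Free)


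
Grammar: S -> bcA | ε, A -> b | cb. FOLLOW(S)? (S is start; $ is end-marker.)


$ ∈ FOLLOW(S). For each A -> αBβ: add FIRST(β)\{ε} to FOLLOW(B); if β nullable, add FOLLOW(A).
FOLLOW(S) = {$}


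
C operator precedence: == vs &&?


'==' is equality (level 6); '&&' is logical AND (level 2)
Higher level binds tighter
'==' has higher precedence than '&&'


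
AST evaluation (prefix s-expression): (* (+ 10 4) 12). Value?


Evaluate inner: (+ 10 4) = 14
Evaluate root: (* 14 12) = 168
Result: 168


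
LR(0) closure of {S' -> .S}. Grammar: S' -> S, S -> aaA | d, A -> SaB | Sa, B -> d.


Start: S' -> .S
For each item with dot before a nonterminal B, add B -> .γ for every B-production
Closure: [S' -> .S, S -> .aaA, S -> .d]


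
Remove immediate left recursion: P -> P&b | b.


Left-recursive alternatives: P&b; non-recursive: b
Introduce P': P -> bP', P' -> &bP' | ε


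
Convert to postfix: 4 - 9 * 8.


* has higher precedence, evaluate 9*8 first
Postfix: 4 9 8 * -


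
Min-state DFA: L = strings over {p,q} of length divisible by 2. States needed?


Track length mod 2: states 0..1, accept at 0
Minimal DFA: 2 states


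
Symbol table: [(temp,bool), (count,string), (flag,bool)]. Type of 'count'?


Lookup 'count' → type string


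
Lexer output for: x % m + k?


Scan left to right, longest-match per lexeme
Tokens: ID(x), OP(%), ID(m), OP(+), ID(k)


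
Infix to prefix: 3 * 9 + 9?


left-to-right (same/higher precedence on left): tree is (+ (* 3 9) 9)
Prefix: + * 3 9 9


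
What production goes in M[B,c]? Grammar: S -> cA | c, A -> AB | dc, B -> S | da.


For [B, c]: 'c' ∈ FIRST(S)
Entry: B -> S


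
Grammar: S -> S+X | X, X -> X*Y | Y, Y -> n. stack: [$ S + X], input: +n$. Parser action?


handle 'S+X' on top; lookahead ∈ FOLLOW(S) = {+, $}
Action: reduce (S -> S+X)


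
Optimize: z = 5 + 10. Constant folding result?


5 + 10 = 15 at compile time
Optimized: z = 15


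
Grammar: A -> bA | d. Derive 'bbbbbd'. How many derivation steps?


Derivation: A => bA => bbA => bbbA => bbbbA => bbbbbA => bbbbbd
Steps: 6


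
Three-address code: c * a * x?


Break into single-operator statements:
t1 = c * a
t2 = t1 * x


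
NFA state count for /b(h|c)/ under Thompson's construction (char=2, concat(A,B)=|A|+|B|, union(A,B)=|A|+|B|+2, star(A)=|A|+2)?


Syntax tree has 3 char leaf(s), 1 union(s), 0 star(s)
chars contribute 3×2 = 6; each union adds +2; each star adds +2
Total: 6 + 2 + 0 = 8 states


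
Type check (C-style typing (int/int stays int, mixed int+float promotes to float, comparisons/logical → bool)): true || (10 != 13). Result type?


Operand types: bool || bool
Rule: logical operators take bool operands and yield bool
Result type: bool


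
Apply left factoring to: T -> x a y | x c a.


Common prefix: 'x'
Factored: T -> x T', T' -> a y | c a


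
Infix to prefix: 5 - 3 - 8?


left-to-right (same/higher precedence on left): tree is (- (- 5 3) 8)
Prefix: - - 5 3 8


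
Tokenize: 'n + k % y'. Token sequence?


Scan left to right, longest-match per lexeme
Tokens: ID(n), OP(+), ID(k), OP(%), ID(y)


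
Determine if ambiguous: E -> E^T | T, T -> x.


precedence layered via separate nonterminal T: deterministic
Unambiguous


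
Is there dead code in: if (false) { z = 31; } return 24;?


condition is constant false, so the whole block is unreachable
Dead: 'if (false) { z = 31; }'


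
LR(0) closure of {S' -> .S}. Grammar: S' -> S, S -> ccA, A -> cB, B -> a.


Start: S' -> .S
For each item with dot before a nonterminal B, add B -> .γ for every B-production
Closure: [S' -> .S, S -> .ccA]


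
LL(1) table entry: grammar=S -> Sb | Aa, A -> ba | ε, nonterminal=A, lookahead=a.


For [A, a]: ε is nullable and 'a' ∈ FOLLOW(A)
Entry: A -> ε


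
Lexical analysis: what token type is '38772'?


Pattern: digits only
Type: INTEGER_LITERAL


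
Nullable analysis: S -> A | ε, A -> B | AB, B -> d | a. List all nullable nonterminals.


A nonterminal is nullable iff some alternative derives ε (directly, or every symbol in it is nullable)
Nullable: {S}


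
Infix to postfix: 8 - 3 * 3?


* has higher precedence, evaluate 3*3 first
Postfix: 8 3 3 * -


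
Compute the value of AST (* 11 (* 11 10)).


Evaluate inner: (* 11 10) = 110
Evaluate root: (* 11 110) = 1210
Result: 1210


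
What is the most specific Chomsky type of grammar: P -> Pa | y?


Left-linear: every RHS is a terminal or one nonterminal followed by a terminal
Classification: Type 3 (Regular)


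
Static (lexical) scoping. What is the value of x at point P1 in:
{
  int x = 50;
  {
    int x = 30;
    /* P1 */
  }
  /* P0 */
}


x declared in the same block as P1
x = 30


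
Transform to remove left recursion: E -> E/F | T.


Left-recursive alternatives: E/F; non-recursive: T
Introduce E': E -> TE', E' -> /FE' | ε


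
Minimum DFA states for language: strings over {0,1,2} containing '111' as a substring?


KMP-style automaton: 3 progress states + 1 absorbing accept = 4
Minimal DFA: 4 states


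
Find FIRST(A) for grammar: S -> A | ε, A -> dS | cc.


Per alternative of A: FIRST(dS) = {d}; FIRST(cc) = {c}
FIRST(A) = {c, d}


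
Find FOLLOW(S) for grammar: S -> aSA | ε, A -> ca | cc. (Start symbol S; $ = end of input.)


$ ∈ FOLLOW(S). For each A -> αBβ: add FIRST(β)\{ε} to FOLLOW(B); if β nullable, add FOLLOW(A).
FOLLOW(S) = {$, c}


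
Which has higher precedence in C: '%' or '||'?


'%' is multiplicative (level 10); '||' is logical OR (level 1)
Higher level binds tighter
'%' has higher precedence than '||'


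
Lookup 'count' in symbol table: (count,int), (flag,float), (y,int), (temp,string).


Lookup 'count' → type int


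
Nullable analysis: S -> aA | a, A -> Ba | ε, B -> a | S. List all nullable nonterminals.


A nonterminal is nullable iff some alternative derives ε (directly, or every symbol in it is nullable)
Nullable: {A}


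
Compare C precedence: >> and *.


'*' is multiplicative (level 10); '>>' is shift (level 8)
Higher level binds tighter
'*' has higher precedence than '>>'


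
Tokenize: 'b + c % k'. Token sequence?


Scan left to right, longest-match per lexeme
Tokens: ID(b), OP(+), ID(c), OP(%), ID(k)


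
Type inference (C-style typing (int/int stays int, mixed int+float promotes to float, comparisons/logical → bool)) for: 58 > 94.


Operand types: int > int
Rule: comparison yields bool
Result type: bool


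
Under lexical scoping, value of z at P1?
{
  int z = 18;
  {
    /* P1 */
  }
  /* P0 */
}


P1's block does not declare z; resolves to the enclosing declaration at depth 0
z = 18


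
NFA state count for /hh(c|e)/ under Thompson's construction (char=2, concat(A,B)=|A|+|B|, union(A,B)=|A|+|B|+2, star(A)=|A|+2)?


Syntax tree has 4 char leaf(s), 1 union(s), 0 star(s)
chars contribute 4×2 = 8; each union adds +2; each star adds +2
Total: 8 + 2 + 0 = 10 states


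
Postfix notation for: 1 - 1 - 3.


Left to right (same or higher precedence on left)
Postfix: 1 1 - 3 -


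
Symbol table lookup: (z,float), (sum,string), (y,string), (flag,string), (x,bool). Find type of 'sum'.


Lookup 'sum' → type string


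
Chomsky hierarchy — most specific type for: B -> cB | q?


Right-linear: every RHS is a terminal or a terminal followed by one nonterminal
Classification: Type 3 (Regular)


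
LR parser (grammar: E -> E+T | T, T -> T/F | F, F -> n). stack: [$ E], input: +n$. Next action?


shift '+' to continue E -> E+T
Action: shift


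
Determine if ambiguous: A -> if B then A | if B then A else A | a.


dangling else: 'if B then if B then a else a' parses two ways
Ambiguous


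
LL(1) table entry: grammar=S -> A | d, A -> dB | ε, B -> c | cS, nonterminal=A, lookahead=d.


For [A, d]: 'd' ∈ FIRST(dB)
Entry: A -> dB


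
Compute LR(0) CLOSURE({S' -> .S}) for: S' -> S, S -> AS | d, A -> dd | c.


Start: S' -> .S
For each item with dot before a nonterminal B, add B -> .γ for every B-production
Closure: [S' -> .S, S -> .AS, S -> .d, A -> .dd, A -> .c]


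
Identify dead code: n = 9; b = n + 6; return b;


n is read by b's definition; b is returned
No dead code


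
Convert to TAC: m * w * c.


Break into single-operator statements:
t1 = m * w
t2 = t1 * c


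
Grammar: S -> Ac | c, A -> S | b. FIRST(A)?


Per alternative of A: FIRST(S) = {b, c}; FIRST(b) = {b}
FIRST(A) = {b, c}


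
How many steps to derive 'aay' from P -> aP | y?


Derivation: P => aP => aaP => aay
Steps: 3


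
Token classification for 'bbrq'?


Pattern: letter/underscore followed by alphanumerics, not a keyword
Type: IDENTIFIER


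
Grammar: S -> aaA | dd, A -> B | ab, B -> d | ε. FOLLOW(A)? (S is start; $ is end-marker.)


$ ∈ FOLLOW(S). For each A -> αBβ: add FIRST(β)\{ε} to FOLLOW(B); if β nullable, add FOLLOW(A).
FOLLOW(A) = {$}


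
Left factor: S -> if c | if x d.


Common prefix: 'if'
Factored: S -> if S', S' -> c | x d


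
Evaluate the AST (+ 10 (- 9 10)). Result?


Evaluate inner: (- 9 10) = -1
Evaluate root: (+ 10 -1) = 9
Result: 9


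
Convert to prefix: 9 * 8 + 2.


left-to-right (same/higher precedence on left): tree is (+ (* 9 8) 2)
Prefix: + * 9 8 2


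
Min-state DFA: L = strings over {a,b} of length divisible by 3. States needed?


Track length mod 3: states 0..2, accept at 0
Minimal DFA: 3 states


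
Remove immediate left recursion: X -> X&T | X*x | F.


Left-recursive alternatives: X&T, X*x; non-recursive: F
Introduce X': X -> FX', X' -> &TX' | *xX' | ε


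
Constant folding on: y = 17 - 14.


17 - 14 = 3 at compile time
Optimized: y = 3


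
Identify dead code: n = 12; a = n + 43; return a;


n is read by a's definition; a is returned
No dead code


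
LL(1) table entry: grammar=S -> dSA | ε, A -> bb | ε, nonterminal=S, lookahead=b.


For [S, b]: ε is nullable and 'b' ∈ FOLLOW(S)
Entry: S -> ε


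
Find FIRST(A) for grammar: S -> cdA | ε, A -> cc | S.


Per alternative of A: FIRST(cc) = {c}; FIRST(S) = {c, ε}
FIRST(A) = {c, ε}


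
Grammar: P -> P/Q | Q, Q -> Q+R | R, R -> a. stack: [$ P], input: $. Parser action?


start symbol P on stack, input exhausted
Action: accept


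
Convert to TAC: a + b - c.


Break into single-operator statements:
t1 = a + b
t2 = t1 - c


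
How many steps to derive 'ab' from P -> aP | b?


Derivation: P => aP => ab
Steps: 2


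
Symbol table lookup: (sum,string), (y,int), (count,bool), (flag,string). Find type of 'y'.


Lookup 'y' → type int


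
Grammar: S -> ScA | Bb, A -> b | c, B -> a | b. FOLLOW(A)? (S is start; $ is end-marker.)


$ ∈ FOLLOW(S). For each A -> αBβ: add FIRST(β)\{ε} to FOLLOW(B); if β nullable, add FOLLOW(A).
FOLLOW(A) = {$, c}


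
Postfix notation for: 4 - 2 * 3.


* has higher precedence, evaluate 2*3 first
Postfix: 4 2 3 * -


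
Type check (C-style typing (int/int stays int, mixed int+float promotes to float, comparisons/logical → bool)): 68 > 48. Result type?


Operand types: int > int
Rule: comparison yields bool
Result type: bool


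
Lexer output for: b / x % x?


Scan left to right, longest-match per lexeme
Tokens: ID(b), OP(/), ID(x), OP(%), ID(x)


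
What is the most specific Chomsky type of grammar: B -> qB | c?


Right-linear: every RHS is a terminal or a terminal followed by one nonterminal
Classification: Type 3 (Regular)


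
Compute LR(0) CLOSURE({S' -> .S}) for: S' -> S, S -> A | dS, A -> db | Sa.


Start: S' -> .S
For each item with dot before a nonterminal B, add B -> .γ for every B-production
Closure: [S' -> .S, S -> .A, S -> .dS, A -> .db, A -> .Sa]


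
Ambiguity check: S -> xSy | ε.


balanced x^n…y^n: each string has a unique parse
Unambiguous


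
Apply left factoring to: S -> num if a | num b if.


Common prefix: 'num'
Factored: S -> num S', S' -> if a | b if


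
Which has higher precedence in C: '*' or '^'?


'*' is multiplicative (level 10); '^' is bitwise XOR (level 4)
Higher level binds tighter
'*' has higher precedence than '^'


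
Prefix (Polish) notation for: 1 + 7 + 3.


left-to-right (same/higher precedence on left): tree is (+ (+ 1 7) 3)
Prefix: + + 1 7 3


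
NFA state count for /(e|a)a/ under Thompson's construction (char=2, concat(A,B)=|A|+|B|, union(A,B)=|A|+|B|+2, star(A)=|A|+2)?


Syntax tree has 3 char leaf(s), 1 union(s), 0 star(s)
chars contribute 3×2 = 6; each union adds +2; each star adds +2
Total: 6 + 2 + 0 = 8 states


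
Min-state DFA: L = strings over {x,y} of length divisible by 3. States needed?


Track length mod 3: states 0..2, accept at 0
Minimal DFA: 3 states


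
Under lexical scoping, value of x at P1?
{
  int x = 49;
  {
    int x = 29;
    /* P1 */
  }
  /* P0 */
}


x declared in the same block as P1
x = 29


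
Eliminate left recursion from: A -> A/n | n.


Left-recursive alternatives: A/n; non-recursive: n
Introduce A': A -> nA', A' -> /nA' | ε


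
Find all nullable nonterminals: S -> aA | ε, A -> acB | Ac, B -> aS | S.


A nonterminal is nullable iff some alternative derives ε (directly, or every symbol in it is nullable)
Nullable: {B, S}
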